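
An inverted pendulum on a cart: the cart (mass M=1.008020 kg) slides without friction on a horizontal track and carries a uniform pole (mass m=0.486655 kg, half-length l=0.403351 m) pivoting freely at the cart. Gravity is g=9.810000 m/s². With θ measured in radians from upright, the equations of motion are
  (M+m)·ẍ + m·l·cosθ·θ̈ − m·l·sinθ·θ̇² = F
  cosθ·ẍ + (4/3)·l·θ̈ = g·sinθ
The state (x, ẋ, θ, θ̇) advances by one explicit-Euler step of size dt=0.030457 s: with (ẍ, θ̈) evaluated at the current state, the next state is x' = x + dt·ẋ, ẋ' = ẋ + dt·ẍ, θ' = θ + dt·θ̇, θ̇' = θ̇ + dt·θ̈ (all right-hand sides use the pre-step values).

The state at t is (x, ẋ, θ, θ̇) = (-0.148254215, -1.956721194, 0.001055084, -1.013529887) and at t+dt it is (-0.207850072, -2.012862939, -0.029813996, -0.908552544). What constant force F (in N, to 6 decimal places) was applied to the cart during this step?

F = -2.078795 N

ẍ = (ẋ'−ẋ)/dt = (-2.012862939−-1.956721194)/0.030457 = -1.843312
θ̈ = (θ̇'−θ̇)/dt = (-0.908552544−-1.013529887)/0.030457 = 3.446739
sinθ=0.001055, cosθ=0.999999
F = (M+m)·ẍ + m·l·cosθ·θ̈ − m·l·sinθ·θ̇² = -2.755152 + 0.676570 − 0.000213 = -2.078795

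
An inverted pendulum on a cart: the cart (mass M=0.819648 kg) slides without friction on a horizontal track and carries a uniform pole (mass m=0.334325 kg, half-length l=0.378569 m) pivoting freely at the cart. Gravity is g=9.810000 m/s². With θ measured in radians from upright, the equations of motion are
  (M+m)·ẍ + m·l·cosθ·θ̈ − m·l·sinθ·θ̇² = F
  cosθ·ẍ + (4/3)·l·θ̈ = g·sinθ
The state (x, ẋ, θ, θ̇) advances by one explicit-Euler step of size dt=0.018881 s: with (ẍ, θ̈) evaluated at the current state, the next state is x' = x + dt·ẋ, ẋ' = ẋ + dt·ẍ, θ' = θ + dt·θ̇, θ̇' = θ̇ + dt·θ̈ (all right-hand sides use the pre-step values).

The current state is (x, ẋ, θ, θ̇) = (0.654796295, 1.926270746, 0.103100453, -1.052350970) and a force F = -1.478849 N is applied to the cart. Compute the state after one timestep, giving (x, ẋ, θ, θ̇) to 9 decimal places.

(0.691166213, 1.890499921, 0.083231014, -0.944094090)

sinθ=0.102917896, cosθ=0.994689855
temp = (F + m·l·θ̇²·sinθ)/(M+m) = (-1.478849 + 0.014425338)/1.153973 = -1.269027665
θ̈ = (g·sinθ − cosθ·temp)/(l·(4/3 − m·cos²θ/(M+m))) = 5.733641224
ẍ = temp − m·l·θ̈·cosθ/(M+m) = -1.894540832
Euler: x'=0.654796295+0.018881·1.926270746=0.691166213, ẋ'=1.926270746+0.018881·-1.894540832=1.890499921
       θ'=0.103100453+0.018881·-1.052350970=0.083231014, θ̇'=-1.052350970+0.018881·5.733641224=-0.944094090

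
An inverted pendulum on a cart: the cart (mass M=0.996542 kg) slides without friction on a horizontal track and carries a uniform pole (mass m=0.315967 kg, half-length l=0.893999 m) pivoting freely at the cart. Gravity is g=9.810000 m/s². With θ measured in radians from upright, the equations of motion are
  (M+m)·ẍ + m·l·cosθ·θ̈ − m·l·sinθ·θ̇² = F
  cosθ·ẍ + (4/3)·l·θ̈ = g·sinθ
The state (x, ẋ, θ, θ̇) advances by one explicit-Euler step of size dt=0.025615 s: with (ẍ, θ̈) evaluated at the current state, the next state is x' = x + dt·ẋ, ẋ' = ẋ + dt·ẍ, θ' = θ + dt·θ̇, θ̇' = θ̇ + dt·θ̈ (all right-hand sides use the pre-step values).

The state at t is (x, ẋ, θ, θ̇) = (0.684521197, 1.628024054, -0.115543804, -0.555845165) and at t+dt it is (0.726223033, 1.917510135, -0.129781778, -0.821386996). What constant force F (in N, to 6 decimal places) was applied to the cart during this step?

F = 11.934501 N

ẍ = (ẋ'−ẋ)/dt = (1.917510135−1.628024054)/0.025615 = 11.301428
θ̈ = (θ̇'−θ̇)/dt = (-0.821386996−-0.555845165)/0.025615 = -10.366654
sinθ=-0.115287, cosθ=0.993332
F = (M+m)·ẍ + m·l·cosθ·θ̈ − m·l·sinθ·θ̇² = 14.833226 + -2.908787 − -0.010062 = 11.934501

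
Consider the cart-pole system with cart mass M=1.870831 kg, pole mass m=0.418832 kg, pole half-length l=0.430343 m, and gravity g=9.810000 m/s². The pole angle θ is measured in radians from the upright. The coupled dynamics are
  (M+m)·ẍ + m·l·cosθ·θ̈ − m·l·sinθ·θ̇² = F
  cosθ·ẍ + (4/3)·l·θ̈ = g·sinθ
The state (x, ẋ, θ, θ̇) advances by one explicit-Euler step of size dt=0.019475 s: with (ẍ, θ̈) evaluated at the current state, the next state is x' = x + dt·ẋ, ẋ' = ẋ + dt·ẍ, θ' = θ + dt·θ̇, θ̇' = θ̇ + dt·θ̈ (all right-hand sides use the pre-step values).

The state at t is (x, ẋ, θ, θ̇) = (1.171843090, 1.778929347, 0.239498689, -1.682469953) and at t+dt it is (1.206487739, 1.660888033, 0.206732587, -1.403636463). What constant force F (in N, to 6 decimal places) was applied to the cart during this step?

ẍ = (ẋ'−ẋ)/dt = (1.660888033−1.778929347)/0.019475 = -6.061171
θ̈ = (θ̇'−θ̇)/dt = (-1.403636463−-1.682469953)/0.019475 = 14.317509
sinθ=0.237216, cosθ=0.971457
F = (M+m)·ẍ + m·l·cosθ·θ̈ − m·l·sinθ·θ̇² = -13.878040 + 2.506950 − 0.121030 = -11.492120

F = -11.492120 N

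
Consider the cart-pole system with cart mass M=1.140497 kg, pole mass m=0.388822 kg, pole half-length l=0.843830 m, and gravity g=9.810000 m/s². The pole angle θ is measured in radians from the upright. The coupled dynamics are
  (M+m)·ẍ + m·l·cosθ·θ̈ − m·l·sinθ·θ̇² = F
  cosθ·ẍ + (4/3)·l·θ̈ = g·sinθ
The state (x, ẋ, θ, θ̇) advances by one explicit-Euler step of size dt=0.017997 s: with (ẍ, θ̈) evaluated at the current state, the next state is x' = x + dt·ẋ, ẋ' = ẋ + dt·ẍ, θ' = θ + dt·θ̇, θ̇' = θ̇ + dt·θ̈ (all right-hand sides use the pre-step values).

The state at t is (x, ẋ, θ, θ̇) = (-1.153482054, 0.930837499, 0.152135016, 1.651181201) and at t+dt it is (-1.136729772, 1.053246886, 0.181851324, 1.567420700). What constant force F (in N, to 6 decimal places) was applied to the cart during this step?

F = 8.756952 N

ẍ = (ẋ'−ẋ)/dt = (1.053246886−0.930837499)/0.017997 = 6.801655
θ̈ = (θ̇'−θ̇)/dt = (1.567420700−1.651181201)/0.017997 = -4.654137
sinθ=0.151549, cosθ=0.988450
F = (M+m)·ẍ + m·l·cosθ·θ̈ − m·l·sinθ·θ̇² = 10.401900 + -1.509383 − 0.135565 = 8.756952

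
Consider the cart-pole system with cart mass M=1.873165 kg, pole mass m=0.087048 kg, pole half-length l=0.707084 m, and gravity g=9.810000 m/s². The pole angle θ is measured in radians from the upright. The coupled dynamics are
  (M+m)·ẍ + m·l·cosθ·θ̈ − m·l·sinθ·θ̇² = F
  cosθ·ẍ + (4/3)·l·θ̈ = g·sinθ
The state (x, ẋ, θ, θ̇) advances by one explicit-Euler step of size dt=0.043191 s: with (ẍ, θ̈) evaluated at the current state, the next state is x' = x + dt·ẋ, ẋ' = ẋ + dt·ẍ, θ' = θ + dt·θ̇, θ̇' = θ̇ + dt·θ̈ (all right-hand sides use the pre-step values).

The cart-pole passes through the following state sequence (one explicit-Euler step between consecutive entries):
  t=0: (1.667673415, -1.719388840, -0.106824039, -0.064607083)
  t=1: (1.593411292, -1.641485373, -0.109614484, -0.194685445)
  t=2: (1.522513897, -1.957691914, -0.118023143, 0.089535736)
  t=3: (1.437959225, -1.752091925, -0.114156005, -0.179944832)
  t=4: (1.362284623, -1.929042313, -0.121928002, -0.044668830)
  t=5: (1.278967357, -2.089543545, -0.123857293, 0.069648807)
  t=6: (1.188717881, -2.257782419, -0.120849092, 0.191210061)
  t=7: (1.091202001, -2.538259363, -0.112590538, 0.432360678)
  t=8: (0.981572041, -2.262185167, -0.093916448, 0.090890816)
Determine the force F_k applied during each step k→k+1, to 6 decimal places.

F_0 = 3.351343 N
F_1 = -13.948097 N
F_2 = 8.949806 N
F_3 = -7.839100 N
F_4 = -7.122593 N
F_5 = -7.463537 N
F_6 = -12.387956 N
F_7 = 12.047315 N

step 0→1:
  ẍ = (ẋ'−ẋ)/dt = (-1.641485373−-1.719388840)/0.043191 = 1.803697
  θ̈ = (θ̇'−θ̇)/dt = (-0.194685445−-0.064607083)/0.043191 = -3.011701
  sinθ=-0.106621, cosθ=0.994300
  F = (M+m)·ẍ + m·l·cosθ·θ̈ − m·l·sinθ·θ̇² = 3.535630 + -0.184314 − -0.000027 = 3.351343
step 1→2:
  ẍ = (ẋ'−ẋ)/dt = (-1.957691914−-1.641485373)/0.043191 = -7.321121
  θ̈ = (θ̇'−θ̇)/dt = (0.089535736−-0.194685445)/0.043191 = 6.580565
  sinθ=-0.109395, cosθ=0.993998
  F = (M+m)·ẍ + m·l·cosθ·θ̈ − m·l·sinθ·θ̇² = -14.350957 + 0.402605 − -0.000255 = -13.948097
step 2→3:
  ẍ = (ẋ'−ẋ)/dt = (-1.752091925−-1.957691914)/0.043191 = 4.760251
  θ̈ = (θ̇'−θ̇)/dt = (-0.179944832−0.089535736)/0.043191 = -6.239276
  sinθ=-0.117749, cosθ=0.993043
  F = (M+m)·ẍ + m·l·cosθ·θ̈ − m·l·sinθ·θ̇² = 9.331105 + -0.381357 − -0.000058 = 8.949806
step 3→4:
  ẍ = (ẋ'−ẋ)/dt = (-1.929042313−-1.752091925)/0.043191 = -4.096927
  θ̈ = (θ̇'−θ̇)/dt = (-0.044668830−-0.179944832)/0.043191 = 3.132041
  sinθ=-0.113908, cosθ=0.993491
  F = (M+m)·ẍ + m·l·cosθ·θ̈ − m·l·sinθ·θ̇² = -8.030850 + 0.191523 − -0.000227 = -7.839100
step 4→5:
  ẍ = (ẋ'−ẋ)/dt = (-2.089543545−-1.929042313)/0.043191 = -3.716080
  θ̈ = (θ̇'−θ̇)/dt = (0.069648807−-0.044668830)/0.043191 = 2.646793
  sinθ=-0.121626, cosθ=0.992576
  F = (M+m)·ẍ + m·l·cosθ·θ̈ − m·l·sinθ·θ̇² = -7.284309 + 0.161701 − -0.000015 = -7.122593
step 5→6:
  ẍ = (ẋ'−ẋ)/dt = (-2.257782419−-2.089543545)/0.043191 = -3.895230
  θ̈ = (θ̇'−θ̇)/dt = (0.191210061−0.069648807)/0.043191 = 2.814504
  sinθ=-0.123541, cosθ=0.992339
  F = (M+m)·ẍ + m·l·cosθ·θ̈ − m·l·sinθ·θ̇² = -7.635480 + 0.171906 − -0.000037 = -7.463537
step 6→7:
  ẍ = (ẋ'−ẋ)/dt = (-2.538259363−-2.257782419)/0.043191 = -6.493875
  θ̈ = (θ̇'−θ̇)/dt = (0.432360678−0.191210061)/0.043191 = 5.583353
  sinθ=-0.120555, cosθ=0.992707
  F = (M+m)·ẍ + m·l·cosθ·θ̈ − m·l·sinθ·θ̇² = -12.729378 + 0.341150 − -0.000271 = -12.387956
step 7→8:
  ẍ = (ẋ'−ẋ)/dt = (-2.262185167−-2.538259363)/0.043191 = 6.391938
  θ̈ = (θ̇'−θ̇)/dt = (0.090890816−0.432360678)/0.043191 = -7.906042
  sinθ=-0.112353, cosθ=0.993668
  F = (M+m)·ẍ + m·l·cosθ·θ̈ − m·l·sinθ·θ̇² = 12.529560 + -0.483538 − -0.001293 = 12.047315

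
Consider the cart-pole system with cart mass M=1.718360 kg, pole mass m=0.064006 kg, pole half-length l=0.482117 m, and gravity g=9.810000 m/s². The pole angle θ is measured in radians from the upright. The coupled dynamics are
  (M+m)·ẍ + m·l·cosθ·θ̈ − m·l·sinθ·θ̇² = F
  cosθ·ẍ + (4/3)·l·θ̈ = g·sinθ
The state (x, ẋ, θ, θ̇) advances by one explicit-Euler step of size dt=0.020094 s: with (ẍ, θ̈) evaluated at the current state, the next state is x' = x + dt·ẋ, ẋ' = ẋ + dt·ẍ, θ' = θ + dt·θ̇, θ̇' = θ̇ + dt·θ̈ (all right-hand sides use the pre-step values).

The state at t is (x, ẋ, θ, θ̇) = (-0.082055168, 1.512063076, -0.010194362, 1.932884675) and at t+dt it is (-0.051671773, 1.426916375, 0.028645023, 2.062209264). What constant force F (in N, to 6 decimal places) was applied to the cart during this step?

ẍ = (ẋ'−ẋ)/dt = (1.426916375−1.512063076)/0.020094 = -4.237419
θ̈ = (θ̇'−θ̇)/dt = (2.062209264−1.932884675)/0.020094 = 6.435980
sinθ=-0.010194, cosθ=0.999948
F = (M+m)·ẍ + m·l·cosθ·θ̈ − m·l·sinθ·θ̇² = -7.552632 + 0.198594 − -0.001175 = -7.352863

F = -7.352863 N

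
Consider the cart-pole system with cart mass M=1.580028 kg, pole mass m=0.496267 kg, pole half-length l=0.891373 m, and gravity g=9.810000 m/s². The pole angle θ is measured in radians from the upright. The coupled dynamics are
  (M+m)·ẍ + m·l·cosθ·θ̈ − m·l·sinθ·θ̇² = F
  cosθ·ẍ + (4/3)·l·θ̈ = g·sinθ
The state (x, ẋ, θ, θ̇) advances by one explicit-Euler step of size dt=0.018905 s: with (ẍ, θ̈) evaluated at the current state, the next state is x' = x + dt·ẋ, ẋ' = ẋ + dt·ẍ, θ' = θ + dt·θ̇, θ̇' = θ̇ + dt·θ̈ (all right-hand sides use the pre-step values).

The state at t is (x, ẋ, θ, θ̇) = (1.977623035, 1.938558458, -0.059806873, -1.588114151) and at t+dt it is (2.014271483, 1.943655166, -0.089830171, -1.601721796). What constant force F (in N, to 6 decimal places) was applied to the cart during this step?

ẍ = (ẋ'−ẋ)/dt = (1.943655166−1.938558458)/0.018905 = 0.269596
θ̈ = (θ̇'−θ̇)/dt = (-1.601721796−-1.588114151)/0.018905 = -0.719791
sinθ=-0.059771, cosθ=0.998212
F = (M+m)·ẍ + m·l·cosθ·θ̈ − m·l·sinθ·θ̇² = 0.559760 + -0.317837 − -0.066685 = 0.308609

F = 0.308609 N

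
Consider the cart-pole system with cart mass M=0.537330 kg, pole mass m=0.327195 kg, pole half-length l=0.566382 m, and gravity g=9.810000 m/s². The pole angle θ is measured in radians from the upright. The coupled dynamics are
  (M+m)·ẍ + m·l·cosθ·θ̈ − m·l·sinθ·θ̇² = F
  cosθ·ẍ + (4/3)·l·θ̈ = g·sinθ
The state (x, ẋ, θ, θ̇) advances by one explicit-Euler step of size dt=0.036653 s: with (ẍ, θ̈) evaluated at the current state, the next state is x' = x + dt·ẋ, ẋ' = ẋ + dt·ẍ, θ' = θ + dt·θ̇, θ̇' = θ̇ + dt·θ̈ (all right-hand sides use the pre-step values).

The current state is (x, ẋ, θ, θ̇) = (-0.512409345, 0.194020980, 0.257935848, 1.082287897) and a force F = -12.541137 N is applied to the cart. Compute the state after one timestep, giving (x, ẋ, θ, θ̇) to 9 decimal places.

(-0.505297894, -0.560831312, 0.297604946, 2.170247073)

sinθ=0.255085230, cosθ=0.966918572
temp = (F + m·l·θ̇²·sinθ)/(M+m) = (-12.541137 + 0.055371593)/0.864525 = -14.442341641
θ̈ = (g·sinθ − cosθ·temp)/(l·(4/3 − m·cos²θ/(M+m))) = 29.682677437
ẍ = temp − m·l·θ̈·cosθ/(M+m) = -20.594556855
Euler: x'=-0.512409345+0.036653·0.194020980=-0.505297894, ẋ'=0.194020980+0.036653·-20.594556855=-0.560831312
       θ'=0.257935848+0.036653·1.082287897=0.297604946, θ̇'=1.082287897+0.036653·29.682677437=2.170247073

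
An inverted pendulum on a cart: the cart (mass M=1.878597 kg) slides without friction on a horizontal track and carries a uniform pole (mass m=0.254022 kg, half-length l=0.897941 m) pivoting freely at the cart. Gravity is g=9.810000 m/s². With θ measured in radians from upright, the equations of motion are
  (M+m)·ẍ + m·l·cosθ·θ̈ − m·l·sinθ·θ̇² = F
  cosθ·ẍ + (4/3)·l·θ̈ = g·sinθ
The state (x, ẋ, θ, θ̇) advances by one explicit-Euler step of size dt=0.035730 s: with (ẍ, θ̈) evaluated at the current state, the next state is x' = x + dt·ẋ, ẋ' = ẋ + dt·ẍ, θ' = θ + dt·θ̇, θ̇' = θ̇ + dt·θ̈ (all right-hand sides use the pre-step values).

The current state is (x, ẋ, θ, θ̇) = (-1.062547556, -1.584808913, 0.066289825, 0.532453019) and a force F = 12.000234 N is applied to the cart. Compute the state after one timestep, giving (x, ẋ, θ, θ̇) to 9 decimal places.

(-1.119172778, -1.366321470, 0.085314371, 0.369756435)

sinθ=0.066241286, cosθ=0.997803634
temp = (F + m·l·θ̇²·sinθ)/(M+m) = (12.000234 + 0.004283615)/2.132619 = 5.629002469
θ̈ = (g·sinθ − cosθ·temp)/(l·(4/3 − m·cos²θ/(M+m))) = -4.553500825
ẍ = temp − m·l·θ̈·cosθ/(M+m) = 6.114957810
Euler: x'=-1.062547556+0.035730·-1.584808913=-1.119172778, ẋ'=-1.584808913+0.035730·6.114957810=-1.366321470
       θ'=0.066289825+0.035730·0.532453019=0.085314371, θ̇'=0.532453019+0.035730·-4.553500825=0.369756435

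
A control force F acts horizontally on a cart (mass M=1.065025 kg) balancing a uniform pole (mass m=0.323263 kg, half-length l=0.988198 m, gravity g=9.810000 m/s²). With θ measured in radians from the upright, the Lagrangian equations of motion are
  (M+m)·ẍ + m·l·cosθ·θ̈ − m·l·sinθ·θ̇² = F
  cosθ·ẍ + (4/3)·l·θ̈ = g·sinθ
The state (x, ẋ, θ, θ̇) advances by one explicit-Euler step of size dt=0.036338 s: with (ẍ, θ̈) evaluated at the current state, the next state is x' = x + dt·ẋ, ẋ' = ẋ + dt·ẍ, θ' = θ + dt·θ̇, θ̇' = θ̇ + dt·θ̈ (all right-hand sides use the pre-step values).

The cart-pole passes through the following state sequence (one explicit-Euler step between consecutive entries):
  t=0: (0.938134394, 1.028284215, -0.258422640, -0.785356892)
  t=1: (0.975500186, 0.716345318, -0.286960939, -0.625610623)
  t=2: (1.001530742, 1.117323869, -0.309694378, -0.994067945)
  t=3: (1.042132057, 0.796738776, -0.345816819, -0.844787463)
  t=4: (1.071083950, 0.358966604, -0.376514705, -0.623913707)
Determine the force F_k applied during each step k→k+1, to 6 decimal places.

F_0 = -10.509528 N
F_1 = 12.248054 N
F_2 = -10.901806 N
F_3 = -14.820992 N

step 0→1:
  ẍ = (ẋ'−ẋ)/dt = (0.716345318−1.028284215)/0.036338 = -8.584372
  θ̈ = (θ̇'−θ̇)/dt = (-0.625610623−-0.785356892)/0.036338 = 4.396122
  sinθ=-0.255556, cosθ=0.966794
  F = (M+m)·ẍ + m·l·cosθ·θ̈ − m·l·sinθ·θ̇² = -11.917580 + 1.357700 − -0.050352 = -10.509528
step 1→2:
  ẍ = (ẋ'−ẋ)/dt = (1.117323869−0.716345318)/0.036338 = 11.034690
  θ̈ = (θ̇'−θ̇)/dt = (-0.994067945−-0.625610623)/0.036338 = -10.139725
  sinθ=-0.283039, cosθ=0.959108
  F = (M+m)·ẍ + m·l·cosθ·θ̈ − m·l·sinθ·θ̇² = 15.319327 + -3.106661 − -0.035388 = 12.248054
step 2→3:
  ẍ = (ẋ'−ẋ)/dt = (0.796738776−1.117323869)/0.036338 = -8.822310
  θ̈ = (θ̇'−θ̇)/dt = (-0.844787463−-0.994067945)/0.036338 = 4.108109
  sinθ=-0.304768, cosθ=0.952427
  F = (M+m)·ẍ + m·l·cosθ·θ̈ − m·l·sinθ·θ̇² = -12.247907 + 1.249895 − -0.096206 = -10.901806
step 3→4:
  ẍ = (ẋ'−ẋ)/dt = (0.358966604−0.796738776)/0.036338 = -12.047228
  θ̈ = (θ̇'−θ̇)/dt = (-0.623913707−-0.844787463)/0.036338 = 6.078314
  sinθ=-0.338965, cosθ=0.940799
  F = (M+m)·ẍ + m·l·cosθ·θ̈ − m·l·sinθ·θ̇² = -16.725022 + 1.826753 − -0.077277 = -14.820992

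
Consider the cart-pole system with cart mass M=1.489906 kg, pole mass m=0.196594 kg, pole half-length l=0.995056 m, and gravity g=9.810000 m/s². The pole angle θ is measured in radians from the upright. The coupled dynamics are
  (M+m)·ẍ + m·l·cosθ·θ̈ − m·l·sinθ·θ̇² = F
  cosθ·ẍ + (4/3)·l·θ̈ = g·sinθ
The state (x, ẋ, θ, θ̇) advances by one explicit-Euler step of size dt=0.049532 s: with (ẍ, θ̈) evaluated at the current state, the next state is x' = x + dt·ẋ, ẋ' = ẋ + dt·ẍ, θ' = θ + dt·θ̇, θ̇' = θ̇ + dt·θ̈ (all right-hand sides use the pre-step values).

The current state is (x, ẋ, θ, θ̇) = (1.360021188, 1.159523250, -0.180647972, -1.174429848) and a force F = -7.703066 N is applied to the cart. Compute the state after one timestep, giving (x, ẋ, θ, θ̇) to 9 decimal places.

sinθ=-0.179667039, cosθ=0.983727480
temp = (F + m·l·θ̇²·sinθ)/(M+m) = (-7.703066 + -0.048477515)/1.686500 = -4.596230961
θ̈ = (g·sinθ − cosθ·temp)/(l·(4/3 − m·cos²θ/(M+m))) = 2.271652220
ẍ = temp − m·l·θ̈·cosθ/(M+m) = -4.855438771
Euler: x'=1.360021188+0.049532·1.159523250=1.417454694, ẋ'=1.159523250+0.049532·-4.855438771=0.919023657
       θ'=-0.180647972+0.049532·-1.174429848=-0.238819831, θ̇'=-1.174429848+0.049532·2.271652220=-1.061910370

(1.417454694, 0.919023657, -0.238819831, -1.061910370)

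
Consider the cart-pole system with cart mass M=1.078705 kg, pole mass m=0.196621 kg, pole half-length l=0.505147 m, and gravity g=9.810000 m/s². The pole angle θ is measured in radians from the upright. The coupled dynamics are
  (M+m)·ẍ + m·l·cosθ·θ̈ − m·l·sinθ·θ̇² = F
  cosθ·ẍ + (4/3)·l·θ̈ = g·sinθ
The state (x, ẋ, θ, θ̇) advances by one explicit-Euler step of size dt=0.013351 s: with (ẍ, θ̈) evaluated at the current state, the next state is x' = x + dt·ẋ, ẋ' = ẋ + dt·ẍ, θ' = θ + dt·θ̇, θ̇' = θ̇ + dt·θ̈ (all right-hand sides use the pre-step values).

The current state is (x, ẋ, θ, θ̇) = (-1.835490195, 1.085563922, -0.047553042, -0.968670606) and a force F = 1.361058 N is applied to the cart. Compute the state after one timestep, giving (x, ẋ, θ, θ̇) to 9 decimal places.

(-1.820996831, 1.102431063, -0.060485763, -1.002928811)

sinθ=-0.047535122, cosθ=0.998869567
temp = (F + m·l·θ̇²·sinθ)/(M+m) = (1.361058 + -0.004430110)/1.275326 = 1.063749888
θ̈ = (g·sinθ − cosθ·temp)/(l·(4/3 − m·cos²θ/(M+m))) = -2.565965481
ẍ = temp − m·l·θ̈·cosθ/(M+m) = 1.263361617
Euler: x'=-1.835490195+0.013351·1.085563922=-1.820996831, ẋ'=1.085563922+0.013351·1.263361617=1.102431063
       θ'=-0.047553042+0.013351·-0.968670606=-0.060485763, θ̇'=-0.968670606+0.013351·-2.565965481=-1.002928811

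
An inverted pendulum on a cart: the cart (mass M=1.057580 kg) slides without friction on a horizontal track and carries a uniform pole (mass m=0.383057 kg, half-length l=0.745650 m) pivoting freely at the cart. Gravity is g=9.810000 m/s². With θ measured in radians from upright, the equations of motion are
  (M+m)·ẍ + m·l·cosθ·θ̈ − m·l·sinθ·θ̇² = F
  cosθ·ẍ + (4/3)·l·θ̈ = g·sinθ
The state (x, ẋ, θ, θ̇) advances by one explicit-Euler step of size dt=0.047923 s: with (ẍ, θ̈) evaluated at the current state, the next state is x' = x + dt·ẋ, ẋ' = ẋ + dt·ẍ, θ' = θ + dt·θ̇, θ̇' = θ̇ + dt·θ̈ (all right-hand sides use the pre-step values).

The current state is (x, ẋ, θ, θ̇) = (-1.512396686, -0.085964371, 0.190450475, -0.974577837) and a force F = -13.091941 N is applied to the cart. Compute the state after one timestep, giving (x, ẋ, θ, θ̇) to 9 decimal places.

(-1.516516357, -0.644599105, 0.143745781, -0.333329326)

sinθ=0.189301244, cosθ=0.981919059
temp = (F + m·l·θ̇²·sinθ)/(M+m) = (-13.091941 + 0.051355263)/1.440637 = -9.051958083
θ̈ = (g·sinθ − cosθ·temp)/(l·(4/3 − m·cos²θ/(M+m))) = 13.380809024
ẍ = temp − m·l·θ̈·cosθ/(M+m) = -11.656923265
Euler: x'=-1.512396686+0.047923·-0.085964371=-1.516516357, ẋ'=-0.085964371+0.047923·-11.656923265=-0.644599105
       θ'=0.190450475+0.047923·-0.974577837=0.143745781, θ̇'=-0.974577837+0.047923·13.380809024=-0.333329326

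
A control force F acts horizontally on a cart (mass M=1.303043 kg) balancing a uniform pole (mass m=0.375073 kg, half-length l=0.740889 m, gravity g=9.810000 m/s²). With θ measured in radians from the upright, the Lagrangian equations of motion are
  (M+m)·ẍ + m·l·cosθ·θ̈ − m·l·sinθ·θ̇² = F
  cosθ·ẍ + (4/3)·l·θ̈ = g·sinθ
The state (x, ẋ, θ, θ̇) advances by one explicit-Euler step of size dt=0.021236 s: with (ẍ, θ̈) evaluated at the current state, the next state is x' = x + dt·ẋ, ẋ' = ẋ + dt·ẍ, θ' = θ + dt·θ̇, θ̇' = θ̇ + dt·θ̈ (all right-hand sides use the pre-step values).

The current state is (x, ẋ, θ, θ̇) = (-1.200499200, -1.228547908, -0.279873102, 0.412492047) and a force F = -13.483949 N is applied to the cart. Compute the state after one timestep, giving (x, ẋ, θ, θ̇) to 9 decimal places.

sinθ=-0.276233690, cosθ=0.961090500
temp = (F + m·l·θ̇²·sinθ)/(M+m) = (-13.483949 + -0.013061010)/1.678116 = -8.042954128
θ̈ = (g·sinθ − cosθ·temp)/(l·(4/3 − m·cos²θ/(M+m))) = 6.012932634
ẍ = temp − m·l·θ̈·cosθ/(M+m) = -8.999922520
Euler: x'=-1.200499200+0.021236·-1.228547908=-1.226588643, ẋ'=-1.228547908+0.021236·-8.999922520=-1.419670263
       θ'=-0.279873102+0.021236·0.412492047=-0.271113421, θ̇'=0.412492047+0.021236·6.012932634=0.540182684

(-1.226588643, -1.419670263, -0.271113421, 0.540182684)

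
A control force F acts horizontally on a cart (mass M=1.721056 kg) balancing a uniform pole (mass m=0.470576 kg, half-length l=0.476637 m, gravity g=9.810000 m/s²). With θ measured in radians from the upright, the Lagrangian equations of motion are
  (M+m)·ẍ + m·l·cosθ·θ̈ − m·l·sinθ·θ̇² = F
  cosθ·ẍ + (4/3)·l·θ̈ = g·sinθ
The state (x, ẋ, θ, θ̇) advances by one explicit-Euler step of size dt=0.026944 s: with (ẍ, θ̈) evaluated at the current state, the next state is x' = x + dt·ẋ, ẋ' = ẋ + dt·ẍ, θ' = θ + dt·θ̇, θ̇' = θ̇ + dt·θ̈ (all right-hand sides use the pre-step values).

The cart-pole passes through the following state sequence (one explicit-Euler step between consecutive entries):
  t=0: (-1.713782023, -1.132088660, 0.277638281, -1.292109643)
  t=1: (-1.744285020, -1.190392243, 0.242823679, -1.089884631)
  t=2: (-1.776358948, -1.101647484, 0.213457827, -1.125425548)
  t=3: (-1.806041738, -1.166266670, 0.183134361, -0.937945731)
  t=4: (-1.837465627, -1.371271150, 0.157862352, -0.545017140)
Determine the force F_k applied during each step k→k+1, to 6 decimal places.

step 0→1:
  ẍ = (ẋ'−ẋ)/dt = (-1.190392243−-1.132088660)/0.026944 = -2.163880
  θ̈ = (θ̇'−θ̇)/dt = (-1.089884631−-1.292109643)/0.026944 = 7.505382
  sinθ=0.274085, cosθ=0.961705
  F = (M+m)·ẍ + m·l·cosθ·θ̈ − m·l·sinθ·θ̇² = -4.742429 + 1.618946 − 0.102636 = -3.226119
step 1→2:
  ẍ = (ẋ'−ẋ)/dt = (-1.101647484−-1.190392243)/0.026944 = 3.293674
  θ̈ = (θ̇'−θ̇)/dt = (-1.125425548−-1.089884631)/0.026944 = -1.319066
  sinθ=0.240444, cosθ=0.970663
  F = (M+m)·ẍ + m·l·cosθ·θ̈ − m·l·sinθ·θ̇² = 7.218522 + -0.287179 − 0.064061 = 6.867282
step 2→3:
  ẍ = (ẋ'−ẋ)/dt = (-1.166266670−-1.101647484)/0.026944 = -2.398277
  θ̈ = (θ̇'−θ̇)/dt = (-0.937945731−-1.125425548)/0.026944 = 6.958129
  sinθ=0.211841, cosθ=0.977304
  F = (M+m)·ẍ + m·l·cosθ·θ̈ − m·l·sinθ·θ̇² = -5.256141 + 1.525246 − 0.060181 = -3.791077
step 3→4:
  ẍ = (ẋ'−ẋ)/dt = (-1.371271150−-1.166266670)/0.026944 = -7.608539
  θ̈ = (θ̇'−θ̇)/dt = (-0.545017140−-0.937945731)/0.026944 = 14.583157
  sinθ=0.182112, cosθ=0.983278
  F = (M+m)·ẍ + m·l·cosθ·θ̈ − m·l·sinθ·θ̇² = -16.675118 + 3.216217 − 0.035935 = -13.494836

F_0 = -3.226119 N
F_1 = 6.867282 N
F_2 = -3.791077 N
F_3 = -13.494836 N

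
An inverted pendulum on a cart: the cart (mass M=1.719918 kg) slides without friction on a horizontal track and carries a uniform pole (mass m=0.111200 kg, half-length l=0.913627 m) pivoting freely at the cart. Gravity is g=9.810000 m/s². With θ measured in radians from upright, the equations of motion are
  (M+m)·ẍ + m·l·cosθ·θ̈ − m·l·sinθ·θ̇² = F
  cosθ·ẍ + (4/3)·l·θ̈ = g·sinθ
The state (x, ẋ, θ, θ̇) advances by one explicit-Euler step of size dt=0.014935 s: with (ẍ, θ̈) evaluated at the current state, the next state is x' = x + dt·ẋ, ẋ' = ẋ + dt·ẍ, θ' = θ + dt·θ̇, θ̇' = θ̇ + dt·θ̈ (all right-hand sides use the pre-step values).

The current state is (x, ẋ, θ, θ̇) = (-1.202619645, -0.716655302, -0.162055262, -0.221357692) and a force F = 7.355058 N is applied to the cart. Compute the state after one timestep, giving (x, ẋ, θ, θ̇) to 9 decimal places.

sinθ=-0.161346879, cosθ=0.986897758
temp = (F + m·l·θ̇²·sinθ)/(M+m) = (7.355058 + -0.000803200)/1.831118 = 4.016264818
θ̈ = (g·sinθ − cosθ·temp)/(l·(4/3 − m·cos²θ/(M+m))) = -4.764459918
ẍ = temp − m·l·θ̈·cosθ/(M+m) = 4.277146280
Euler: x'=-1.202619645+0.014935·-0.716655302=-1.213322892, ẋ'=-0.716655302+0.014935·4.277146280=-0.652776122
       θ'=-0.162055262+0.014935·-0.221357692=-0.165361239, θ̇'=-0.221357692+0.014935·-4.764459918=-0.292514901

(-1.213322892, -0.652776122, -0.165361239, -0.292514901)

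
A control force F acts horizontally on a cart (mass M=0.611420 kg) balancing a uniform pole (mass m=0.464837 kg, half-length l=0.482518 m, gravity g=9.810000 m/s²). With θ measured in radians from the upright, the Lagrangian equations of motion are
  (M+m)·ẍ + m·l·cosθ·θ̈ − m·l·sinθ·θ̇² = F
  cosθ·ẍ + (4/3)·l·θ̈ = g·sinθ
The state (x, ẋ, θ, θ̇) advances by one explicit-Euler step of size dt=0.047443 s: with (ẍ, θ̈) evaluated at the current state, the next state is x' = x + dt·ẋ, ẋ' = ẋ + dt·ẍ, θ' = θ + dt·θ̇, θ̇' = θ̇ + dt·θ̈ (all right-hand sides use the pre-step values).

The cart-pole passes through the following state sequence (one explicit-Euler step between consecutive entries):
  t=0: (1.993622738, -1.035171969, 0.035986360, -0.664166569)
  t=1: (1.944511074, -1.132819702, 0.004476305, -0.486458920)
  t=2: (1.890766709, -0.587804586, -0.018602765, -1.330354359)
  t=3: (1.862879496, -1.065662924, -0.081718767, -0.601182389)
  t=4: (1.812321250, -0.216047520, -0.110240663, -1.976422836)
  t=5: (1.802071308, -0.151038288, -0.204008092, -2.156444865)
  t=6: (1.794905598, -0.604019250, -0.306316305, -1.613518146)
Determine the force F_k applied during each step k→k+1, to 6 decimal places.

step 0→1:
  ẍ = (ẋ'−ẋ)/dt = (-1.132819702−-1.035171969)/0.047443 = -2.058212
  θ̈ = (θ̇'−θ̇)/dt = (-0.486458920−-0.664166569)/0.047443 = 3.745709
  sinθ=0.035979, cosθ=0.999353
  F = (M+m)·ẍ + m·l·cosθ·θ̈ − m·l·sinθ·θ̇² = -2.215165 + 0.839589 − 0.003560 = -1.379135
step 1→2:
  ẍ = (ẋ'−ẋ)/dt = (-0.587804586−-1.132819702)/0.047443 = 11.487788
  θ̈ = (θ̇'−θ̇)/dt = (-1.330354359−-0.486458920)/0.047443 = -17.787565
  sinθ=0.004476, cosθ=0.999990
  F = (M+m)·ẍ + m·l·cosθ·θ̈ − m·l·sinθ·θ̇² = 12.363812 + -3.989572 − 0.000238 = 8.374002
step 2→3:
  ẍ = (ẋ'−ẋ)/dt = (-1.065662924−-0.587804586)/0.047443 = -10.072262
  θ̈ = (θ̇'−θ̇)/dt = (-0.601182389−-1.330354359)/0.047443 = 15.369432
  sinθ=-0.018602, cosθ=0.999827
  F = (M+m)·ẍ + m·l·cosθ·θ̈ − m·l·sinθ·θ̇² = -10.840343 + 3.446648 − -0.007384 = -7.386311
step 3→4:
  ẍ = (ẋ'−ẋ)/dt = (-0.216047520−-1.065662924)/0.047443 = 17.908130
  θ̈ = (θ̇'−θ̇)/dt = (-1.976422836−-0.601182389)/0.047443 = -28.987215
  sinθ=-0.081628, cosθ=0.996663
  F = (M+m)·ẍ + m·l·cosθ·θ̈ − m·l·sinθ·θ̇² = 19.273750 + -6.479910 − -0.006617 = 12.800457
step 4→5:
  ẍ = (ẋ'−ẋ)/dt = (-0.151038288−-0.216047520)/0.047443 = 1.370260
  θ̈ = (θ̇'−θ̇)/dt = (-2.156444865−-1.976422836)/0.047443 = -3.794491
  sinθ=-0.110018, cosθ=0.993930
  F = (M+m)·ẍ + m·l·cosθ·θ̈ − m·l·sinθ·θ̇² = 1.474752 + -0.845908 − -0.096391 = 0.725234
step 5→6:
  ẍ = (ẋ'−ẋ)/dt = (-0.604019250−-0.151038288)/0.047443 = -9.547899
  θ̈ = (θ̇'−θ̇)/dt = (-1.613518146−-2.156444865)/0.047443 = 11.443769
  sinθ=-0.202596, cosθ=0.979262
  F = (M+m)·ẍ + m·l·cosθ·θ̈ − m·l·sinθ·θ̇² = -10.275993 + 2.513520 − -0.211311 = -7.551162

F_0 = -1.379135 N
F_1 = 8.374002 N
F_2 = -7.386311 N
F_3 = 12.800457 N
F_4 = 0.725234 N
F_5 = -7.551162 N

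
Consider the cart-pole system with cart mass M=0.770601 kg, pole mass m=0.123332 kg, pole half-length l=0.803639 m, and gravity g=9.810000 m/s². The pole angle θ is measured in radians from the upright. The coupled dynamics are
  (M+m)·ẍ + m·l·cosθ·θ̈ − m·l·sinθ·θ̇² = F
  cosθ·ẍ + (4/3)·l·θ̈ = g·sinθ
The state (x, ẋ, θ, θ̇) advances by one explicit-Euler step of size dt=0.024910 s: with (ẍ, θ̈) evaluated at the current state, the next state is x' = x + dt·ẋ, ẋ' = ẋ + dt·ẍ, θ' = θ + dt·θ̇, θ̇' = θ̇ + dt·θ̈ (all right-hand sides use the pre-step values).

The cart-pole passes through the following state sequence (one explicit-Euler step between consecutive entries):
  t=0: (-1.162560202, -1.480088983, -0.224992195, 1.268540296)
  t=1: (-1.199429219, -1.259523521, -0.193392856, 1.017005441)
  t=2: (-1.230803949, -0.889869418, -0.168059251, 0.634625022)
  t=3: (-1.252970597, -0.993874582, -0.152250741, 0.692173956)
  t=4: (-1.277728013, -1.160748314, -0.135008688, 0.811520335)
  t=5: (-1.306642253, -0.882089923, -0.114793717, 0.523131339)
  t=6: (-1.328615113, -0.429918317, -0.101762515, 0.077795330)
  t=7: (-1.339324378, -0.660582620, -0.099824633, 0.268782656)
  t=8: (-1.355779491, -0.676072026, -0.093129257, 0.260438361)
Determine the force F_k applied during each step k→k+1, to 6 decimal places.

step 0→1:
  ẍ = (ẋ'−ẋ)/dt = (-1.259523521−-1.480088983)/0.024910 = 8.854495
  θ̈ = (θ̇'−θ̇)/dt = (1.017005441−1.268540296)/0.024910 = -10.097746
  sinθ=-0.223099, cosθ=0.974796
  F = (M+m)·ẍ + m·l·cosθ·θ̈ − m·l·sinθ·θ̇² = 7.915325 + -0.975607 − -0.035583 = 6.975301
step 1→2:
  ẍ = (ẋ'−ẋ)/dt = (-0.889869418−-1.259523521)/0.024910 = 14.839587
  θ̈ = (θ̇'−θ̇)/dt = (0.634625022−1.017005441)/0.024910 = -15.350479
  sinθ=-0.192190, cosθ=0.981358
  F = (M+m)·ẍ + m·l·cosθ·θ̈ − m·l·sinθ·θ̇² = 13.265596 + -1.493090 − -0.019702 = 11.792208
step 2→3:
  ẍ = (ẋ'−ẋ)/dt = (-0.993874582−-0.889869418)/0.024910 = -4.175237
  θ̈ = (θ̇'−θ̇)/dt = (0.692173956−0.634625022)/0.024910 = 2.310274
  sinθ=-0.167269, cosθ=0.985911
  F = (M+m)·ẍ + m·l·cosθ·θ̈ − m·l·sinθ·θ̇² = -3.732382 + 0.225755 − -0.006677 = -3.499950
step 3→4:
  ẍ = (ẋ'−ẋ)/dt = (-1.160748314−-0.993874582)/0.024910 = -6.699066
  θ̈ = (θ̇'−θ̇)/dt = (0.811520335−0.692173956)/0.024910 = 4.791103
  sinθ=-0.151663, cosθ=0.988432
  F = (M+m)·ẍ + m·l·cosθ·θ̈ − m·l·sinθ·θ̇² = -5.988516 + 0.469374 − -0.007202 = -5.511940
step 4→5:
  ẍ = (ẋ'−ẋ)/dt = (-0.882089923−-1.160748314)/0.024910 = 11.186607
  θ̈ = (θ̇'−θ̇)/dt = (0.523131339−0.811520335)/0.024910 = -11.577238
  sinθ=-0.134599, cosθ=0.990900
  F = (M+m)·ẍ + m·l·cosθ·θ̈ − m·l·sinθ·θ̇² = 10.000078 + -1.137029 − -0.008786 = 8.871834
step 5→6:
  ẍ = (ẋ'−ẋ)/dt = (-0.429918317−-0.882089923)/0.024910 = 18.152212
  θ̈ = (θ̇'−θ̇)/dt = (0.077795330−0.523131339)/0.024910 = -17.877800
  sinθ=-0.114542, cosθ=0.993418
  F = (M+m)·ẍ + m·l·cosθ·θ̈ − m·l·sinθ·θ̇² = 16.226862 + -1.760285 − -0.003107 = 14.469683
step 6→7:
  ẍ = (ẋ'−ẋ)/dt = (-0.660582620−-0.429918317)/0.024910 = -9.259908
  θ̈ = (θ̇'−θ̇)/dt = (0.268782656−0.077795330)/0.024910 = 7.667095
  sinθ=-0.101587, cosθ=0.994827
  F = (M+m)·ẍ + m·l·cosθ·θ̈ − m·l·sinθ·θ̇² = -8.277737 + 0.755988 − -0.000061 = -7.521688
step 7→8:
  ẍ = (ẋ'−ẋ)/dt = (-0.676072026−-0.660582620)/0.024910 = -0.621815
  θ̈ = (θ̇'−θ̇)/dt = (0.260438361−0.268782656)/0.024910 = -0.334978
  sinθ=-0.099659, cosθ=0.995022
  F = (M+m)·ẍ + m·l·cosθ·θ̈ − m·l·sinθ·θ̇² = -0.555861 + -0.033036 − -0.000714 = -0.588183

F_0 = 6.975301 N
F_1 = 11.792208 N
F_2 = -3.499950 N
F_3 = -5.511940 N
F_4 = 8.871834 N
F_5 = 14.469683 N
F_6 = -7.521688 N
F_7 = -0.588183 N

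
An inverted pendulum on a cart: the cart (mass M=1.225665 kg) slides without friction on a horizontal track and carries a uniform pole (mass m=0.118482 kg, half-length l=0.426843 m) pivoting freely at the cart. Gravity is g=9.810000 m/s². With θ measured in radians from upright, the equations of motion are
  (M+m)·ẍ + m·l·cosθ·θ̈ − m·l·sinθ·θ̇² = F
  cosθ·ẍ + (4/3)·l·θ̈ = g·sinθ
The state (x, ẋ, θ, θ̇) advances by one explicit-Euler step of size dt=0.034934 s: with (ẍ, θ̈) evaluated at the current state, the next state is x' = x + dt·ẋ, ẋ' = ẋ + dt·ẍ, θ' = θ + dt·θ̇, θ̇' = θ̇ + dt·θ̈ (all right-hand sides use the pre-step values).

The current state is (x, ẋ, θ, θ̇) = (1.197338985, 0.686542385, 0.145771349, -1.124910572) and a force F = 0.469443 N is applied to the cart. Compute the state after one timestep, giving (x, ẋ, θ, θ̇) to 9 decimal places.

(1.221322657, 0.696364281, 0.106473723, -1.054518618)

sinθ=0.145255641, cosθ=0.989394157
temp = (F + m·l·θ̇²·sinθ)/(M+m) = (0.469443 + 0.009295859)/1.344147 = 0.356165553
θ̈ = (g·sinθ − cosθ·temp)/(l·(4/3 − m·cos²θ/(M+m))) = 2.014998396
ẍ = temp − m·l·θ̈·cosθ/(M+m) = 0.281155785
Euler: x'=1.197338985+0.034934·0.686542385=1.221322657, ẋ'=0.686542385+0.034934·0.281155785=0.696364281
       θ'=0.145771349+0.034934·-1.124910572=0.106473723, θ̇'=-1.124910572+0.034934·2.014998396=-1.054518618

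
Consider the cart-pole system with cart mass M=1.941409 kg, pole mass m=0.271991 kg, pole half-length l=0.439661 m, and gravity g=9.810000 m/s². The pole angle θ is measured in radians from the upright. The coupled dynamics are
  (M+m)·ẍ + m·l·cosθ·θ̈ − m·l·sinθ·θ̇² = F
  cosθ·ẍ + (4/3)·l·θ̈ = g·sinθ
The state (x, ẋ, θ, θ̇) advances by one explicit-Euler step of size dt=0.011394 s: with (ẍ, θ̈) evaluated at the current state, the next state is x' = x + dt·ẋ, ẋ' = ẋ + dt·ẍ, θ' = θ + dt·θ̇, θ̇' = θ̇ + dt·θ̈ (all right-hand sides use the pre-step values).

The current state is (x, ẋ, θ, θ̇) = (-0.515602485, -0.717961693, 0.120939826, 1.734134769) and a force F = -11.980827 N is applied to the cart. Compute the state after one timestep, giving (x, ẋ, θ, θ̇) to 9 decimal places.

sinθ=0.120645222, cosθ=0.992695689
temp = (F + m·l·θ̇²·sinθ)/(M+m) = (-11.980827 + 0.043385868)/2.213400 = -5.393259750
θ̈ = (g·sinθ − cosθ·temp)/(l·(4/3 − m·cos²θ/(M+m))) = 12.265884207
ẍ = temp − m·l·θ̈·cosθ/(M+m) = -6.051110794
Euler: x'=-0.515602485+0.011394·-0.717961693=-0.523782941, ẋ'=-0.717961693+0.011394·-6.051110794=-0.786908049
       θ'=0.120939826+0.011394·1.734134769=0.140698558, θ̇'=1.734134769+0.011394·12.265884207=1.873892254

(-0.523782941, -0.786908049, 0.140698558, 1.873892254)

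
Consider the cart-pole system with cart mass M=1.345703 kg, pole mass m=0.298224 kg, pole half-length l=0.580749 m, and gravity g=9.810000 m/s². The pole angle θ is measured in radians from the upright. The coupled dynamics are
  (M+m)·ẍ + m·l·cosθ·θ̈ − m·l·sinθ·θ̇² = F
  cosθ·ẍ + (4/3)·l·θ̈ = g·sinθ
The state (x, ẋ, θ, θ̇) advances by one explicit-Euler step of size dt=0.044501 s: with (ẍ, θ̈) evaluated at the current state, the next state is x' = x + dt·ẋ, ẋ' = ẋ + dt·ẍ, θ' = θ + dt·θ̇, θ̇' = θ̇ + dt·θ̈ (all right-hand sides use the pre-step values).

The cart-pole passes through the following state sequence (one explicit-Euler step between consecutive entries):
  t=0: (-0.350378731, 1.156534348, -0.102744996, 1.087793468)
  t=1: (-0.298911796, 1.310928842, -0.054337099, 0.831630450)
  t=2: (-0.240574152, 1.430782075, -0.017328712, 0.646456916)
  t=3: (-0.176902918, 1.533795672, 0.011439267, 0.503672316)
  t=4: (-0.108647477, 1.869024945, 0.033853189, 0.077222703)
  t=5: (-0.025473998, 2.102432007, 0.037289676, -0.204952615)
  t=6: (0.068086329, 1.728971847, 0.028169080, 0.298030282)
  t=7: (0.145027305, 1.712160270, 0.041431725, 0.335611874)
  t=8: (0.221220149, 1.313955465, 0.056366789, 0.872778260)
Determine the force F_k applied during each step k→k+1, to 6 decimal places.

step 0→1:
  ẍ = (ẋ'−ẋ)/dt = (1.310928842−1.156534348)/0.044501 = 3.469461
  θ̈ = (θ̇'−θ̇)/dt = (0.831630450−1.087793468)/0.044501 = -5.756343
  sinθ=-0.102564, cosθ=0.994726
  F = (M+m)·ẍ + m·l·cosθ·θ̈ − m·l·sinθ·θ̇² = 5.703541 + -0.991702 − -0.021019 = 4.732858
step 1→2:
  ẍ = (ẋ'−ẋ)/dt = (1.430782075−1.310928842)/0.044501 = 2.693271
  θ̈ = (θ̇'−θ̇)/dt = (0.646456916−0.831630450)/0.044501 = -4.161110
  sinθ=-0.054310, cosθ=0.998524
  F = (M+m)·ẍ + m·l·cosθ·θ̈ − m·l·sinθ·θ̇² = 4.427540 + -0.719613 − -0.006505 = 3.714433
step 2→3:
  ẍ = (ẋ'−ẋ)/dt = (1.533795672−1.430782075)/0.044501 = 2.314860
  θ̈ = (θ̇'−θ̇)/dt = (0.503672316−0.646456916)/0.044501 = -3.208571
  sinθ=-0.017328, cosθ=0.999850
  F = (M+m)·ẍ + m·l·cosθ·θ̈ − m·l·sinθ·θ̇² = 3.805461 + -0.555619 − -0.001254 = 3.251096
step 3→4:
  ẍ = (ẋ'−ẋ)/dt = (1.869024945−1.533795672)/0.044501 = 7.533073
  θ̈ = (θ̇'−θ̇)/dt = (0.077222703−0.503672316)/0.044501 = -9.582922
  sinθ=0.011439, cosθ=0.999935
  F = (M+m)·ẍ + m·l·cosθ·θ̈ − m·l·sinθ·θ̇² = 12.383822 + -1.659589 − 0.000503 = 10.723730
step 4→5:
  ẍ = (ẋ'−ẋ)/dt = (2.102432007−1.869024945)/0.044501 = 5.244985
  θ̈ = (θ̇'−θ̇)/dt = (-0.204952615−0.077222703)/0.044501 = -6.340876
  sinθ=0.033847, cosθ=0.999427
  F = (M+m)·ẍ + m·l·cosθ·θ̈ − m·l·sinθ·θ̇² = 8.622372 + -1.097568 − 0.000035 = 7.524769
step 5→6:
  ẍ = (ẋ'−ẋ)/dt = (1.728971847−2.102432007)/0.044501 = -8.392175
  θ̈ = (θ̇'−θ̇)/dt = (0.298030282−-0.204952615)/0.044501 = 11.302732
  sinθ=0.037281, cosθ=0.999305
  F = (M+m)·ẍ + m·l·cosθ·θ̈ − m·l·sinθ·θ̇² = -13.796122 + 1.956197 − 0.000271 = -11.840197
step 6→7:
  ẍ = (ẋ'−ẋ)/dt = (1.712160270−1.728971847)/0.044501 = -0.377780
  θ̈ = (θ̇'−θ̇)/dt = (0.335611874−0.298030282)/0.044501 = 0.844511
  sinθ=0.028165, cosθ=0.999603
  F = (M+m)·ẍ + m·l·cosθ·θ̈ − m·l·sinθ·θ̇² = -0.621042 + 0.146206 − 0.000433 = -0.475270
step 7→8:
  ẍ = (ẋ'−ẋ)/dt = (1.313955465−1.712160270)/0.044501 = -8.948221
  θ̈ = (θ̇'−θ̇)/dt = (0.872778260−0.335611874)/0.044501 = 12.070883
  sinθ=0.041420, cosθ=0.999142
  F = (M+m)·ẍ + m·l·cosθ·θ̈ − m·l·sinθ·θ̇² = -14.710223 + 2.088802 − 0.000808 = -12.622229

F_0 = 4.732858 N
F_1 = 3.714433 N
F_2 = 3.251096 N
F_3 = 10.723730 N
F_4 = 7.524769 N
F_5 = -11.840197 N
F_6 = -0.475270 N
F_7 = -12.622229 N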